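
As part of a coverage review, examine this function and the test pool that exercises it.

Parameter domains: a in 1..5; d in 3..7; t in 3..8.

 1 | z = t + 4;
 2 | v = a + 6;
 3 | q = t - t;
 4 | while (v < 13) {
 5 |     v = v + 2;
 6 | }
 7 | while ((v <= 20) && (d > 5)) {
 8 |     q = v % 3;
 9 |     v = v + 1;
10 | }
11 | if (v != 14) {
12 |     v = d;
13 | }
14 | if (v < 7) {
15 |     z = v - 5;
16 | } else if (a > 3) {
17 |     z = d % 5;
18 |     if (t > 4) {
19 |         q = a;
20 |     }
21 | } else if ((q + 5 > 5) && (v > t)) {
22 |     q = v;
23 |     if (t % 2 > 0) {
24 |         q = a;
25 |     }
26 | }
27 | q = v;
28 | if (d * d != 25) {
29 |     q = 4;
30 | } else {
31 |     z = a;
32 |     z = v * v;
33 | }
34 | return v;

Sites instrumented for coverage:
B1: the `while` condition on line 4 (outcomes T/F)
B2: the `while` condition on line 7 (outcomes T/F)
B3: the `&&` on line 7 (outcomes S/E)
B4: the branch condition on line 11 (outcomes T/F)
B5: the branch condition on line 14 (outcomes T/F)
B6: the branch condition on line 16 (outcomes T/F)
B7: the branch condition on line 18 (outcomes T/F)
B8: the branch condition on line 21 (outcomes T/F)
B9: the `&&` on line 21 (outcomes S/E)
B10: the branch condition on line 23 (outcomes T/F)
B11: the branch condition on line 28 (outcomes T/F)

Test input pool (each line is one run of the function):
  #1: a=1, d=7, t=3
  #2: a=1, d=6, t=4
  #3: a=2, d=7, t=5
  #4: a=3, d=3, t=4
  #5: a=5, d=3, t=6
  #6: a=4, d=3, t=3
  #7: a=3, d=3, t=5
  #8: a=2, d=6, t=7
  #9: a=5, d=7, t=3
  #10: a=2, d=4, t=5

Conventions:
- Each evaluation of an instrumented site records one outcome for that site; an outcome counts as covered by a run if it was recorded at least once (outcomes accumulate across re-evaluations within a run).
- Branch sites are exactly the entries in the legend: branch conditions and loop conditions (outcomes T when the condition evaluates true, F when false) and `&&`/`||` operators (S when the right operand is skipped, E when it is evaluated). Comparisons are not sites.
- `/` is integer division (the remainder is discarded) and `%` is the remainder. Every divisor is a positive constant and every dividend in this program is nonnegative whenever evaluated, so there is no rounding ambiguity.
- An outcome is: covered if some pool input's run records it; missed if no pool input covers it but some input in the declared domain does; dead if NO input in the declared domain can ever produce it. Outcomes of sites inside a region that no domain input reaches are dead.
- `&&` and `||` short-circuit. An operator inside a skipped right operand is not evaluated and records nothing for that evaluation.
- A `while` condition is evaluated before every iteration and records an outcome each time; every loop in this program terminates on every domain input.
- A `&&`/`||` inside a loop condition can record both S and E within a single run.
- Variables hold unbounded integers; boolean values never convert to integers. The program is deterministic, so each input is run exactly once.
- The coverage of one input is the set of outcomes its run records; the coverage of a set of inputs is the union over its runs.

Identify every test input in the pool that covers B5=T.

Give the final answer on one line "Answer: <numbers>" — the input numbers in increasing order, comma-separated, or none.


input #1 (a=1, d=7, t=3): misses B5=T
input #2 (a=1, d=6, t=4): covers B5=T
input #3 (a=2, d=7, t=5): misses B5=T
input #4 (a=3, d=3, t=4): covers B5=T
input #5 (a=5, d=3, t=6): covers B5=T
input #6 (a=4, d=3, t=3): misses B5=T
input #7 (a=3, d=3, t=5): covers B5=T
input #8 (a=2, d=6, t=7): covers B5=T
input #9 (a=5, d=7, t=3): misses B5=T
input #10 (a=2, d=4, t=5): misses B5=T
Answer: 2, 4, 5, 7, 8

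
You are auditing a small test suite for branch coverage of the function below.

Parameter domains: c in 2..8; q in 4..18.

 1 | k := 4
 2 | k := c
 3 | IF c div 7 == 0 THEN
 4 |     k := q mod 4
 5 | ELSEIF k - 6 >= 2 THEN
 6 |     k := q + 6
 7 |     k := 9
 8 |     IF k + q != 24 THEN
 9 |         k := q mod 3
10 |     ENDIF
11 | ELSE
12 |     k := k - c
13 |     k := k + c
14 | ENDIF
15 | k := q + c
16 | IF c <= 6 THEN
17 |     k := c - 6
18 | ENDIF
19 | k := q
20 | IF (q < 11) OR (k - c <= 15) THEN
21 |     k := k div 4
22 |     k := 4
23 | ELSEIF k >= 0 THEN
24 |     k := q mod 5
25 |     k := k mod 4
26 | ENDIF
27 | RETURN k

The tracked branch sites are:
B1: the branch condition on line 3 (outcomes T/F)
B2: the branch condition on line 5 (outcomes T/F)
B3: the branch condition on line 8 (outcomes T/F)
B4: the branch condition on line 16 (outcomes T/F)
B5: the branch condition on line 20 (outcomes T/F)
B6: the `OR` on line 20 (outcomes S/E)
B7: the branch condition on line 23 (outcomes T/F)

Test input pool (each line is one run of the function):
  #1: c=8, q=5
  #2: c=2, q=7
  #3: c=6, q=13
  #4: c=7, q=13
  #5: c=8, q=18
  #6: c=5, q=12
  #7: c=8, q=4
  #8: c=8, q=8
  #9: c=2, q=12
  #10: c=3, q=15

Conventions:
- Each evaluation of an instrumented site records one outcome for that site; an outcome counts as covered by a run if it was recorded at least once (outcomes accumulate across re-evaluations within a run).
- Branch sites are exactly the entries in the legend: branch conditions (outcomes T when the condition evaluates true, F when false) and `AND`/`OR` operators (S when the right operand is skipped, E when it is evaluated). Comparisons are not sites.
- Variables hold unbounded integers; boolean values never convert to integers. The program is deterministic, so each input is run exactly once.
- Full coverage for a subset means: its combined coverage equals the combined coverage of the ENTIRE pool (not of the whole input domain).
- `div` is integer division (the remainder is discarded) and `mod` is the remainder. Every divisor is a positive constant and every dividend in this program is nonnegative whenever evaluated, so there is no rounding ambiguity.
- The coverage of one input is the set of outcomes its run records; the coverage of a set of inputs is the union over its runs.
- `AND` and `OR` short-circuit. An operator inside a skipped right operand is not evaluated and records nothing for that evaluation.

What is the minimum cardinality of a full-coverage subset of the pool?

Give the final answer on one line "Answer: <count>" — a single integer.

input #1 (c=8, q=5): events B1->F, B2->T, B3->T, B4->F, B6->S, B5->T; covers B1=F, B2=T, B3=T, B4=F, B5=T, B6=S
input #2 (c=2, q=7): events B1->T, B4->T, B6->S, B5->T; covers B1=T, B4=T, B5=T, B6=S
input #3 (c=6, q=13): events B1->T, B4->T, B6->E, B5->T; covers B1=T, B4=T, B5=T, B6=E
input #4 (c=7, q=13): events B1->F, B2->F, B4->F, B6->E, B5->T; covers B1=F, B2=F, B4=F, B5=T, B6=E
input #5 (c=8, q=18): events B1->F, B2->T, B3->T, B4->F, B6->E, B5->T; covers B1=F, B2=T, B3=T, B4=F, B5=T, B6=E
input #6 (c=5, q=12): events B1->T, B4->T, B6->E, B5->T; covers B1=T, B4=T, B5=T, B6=E
input #7 (c=8, q=4): events B1->F, B2->T, B3->T, B4->F, B6->S, B5->T; covers B1=F, B2=T, B3=T, B4=F, B5=T, B6=S
input #8 (c=8, q=8): events B1->F, B2->T, B3->T, B4->F, B6->S, B5->T; covers B1=F, B2=T, B3=T, B4=F, B5=T, B6=S
input #9 (c=2, q=12): events B1->T, B4->T, B6->E, B5->T; covers B1=T, B4=T, B5=T, B6=E
input #10 (c=3, q=15): events B1->T, B4->T, B6->E, B5->T; covers B1=T, B4=T, B5=T, B6=E
the full pool covers 10 outcomes: B1=T, B1=F, B2=T, B2=F, B3=T, B4=T, B4=F, B5=T, B6=S, B6=E
checked all size-1 subsets: none covers 10 outcomes (max 6/10)
checked all size-2 subsets: none covers 10 outcomes (max 9/10)
the canonical winner is {1, 2, 4}: size 3, full 10-outcome coverage, earliest index list among size-3 covers

Answer: 3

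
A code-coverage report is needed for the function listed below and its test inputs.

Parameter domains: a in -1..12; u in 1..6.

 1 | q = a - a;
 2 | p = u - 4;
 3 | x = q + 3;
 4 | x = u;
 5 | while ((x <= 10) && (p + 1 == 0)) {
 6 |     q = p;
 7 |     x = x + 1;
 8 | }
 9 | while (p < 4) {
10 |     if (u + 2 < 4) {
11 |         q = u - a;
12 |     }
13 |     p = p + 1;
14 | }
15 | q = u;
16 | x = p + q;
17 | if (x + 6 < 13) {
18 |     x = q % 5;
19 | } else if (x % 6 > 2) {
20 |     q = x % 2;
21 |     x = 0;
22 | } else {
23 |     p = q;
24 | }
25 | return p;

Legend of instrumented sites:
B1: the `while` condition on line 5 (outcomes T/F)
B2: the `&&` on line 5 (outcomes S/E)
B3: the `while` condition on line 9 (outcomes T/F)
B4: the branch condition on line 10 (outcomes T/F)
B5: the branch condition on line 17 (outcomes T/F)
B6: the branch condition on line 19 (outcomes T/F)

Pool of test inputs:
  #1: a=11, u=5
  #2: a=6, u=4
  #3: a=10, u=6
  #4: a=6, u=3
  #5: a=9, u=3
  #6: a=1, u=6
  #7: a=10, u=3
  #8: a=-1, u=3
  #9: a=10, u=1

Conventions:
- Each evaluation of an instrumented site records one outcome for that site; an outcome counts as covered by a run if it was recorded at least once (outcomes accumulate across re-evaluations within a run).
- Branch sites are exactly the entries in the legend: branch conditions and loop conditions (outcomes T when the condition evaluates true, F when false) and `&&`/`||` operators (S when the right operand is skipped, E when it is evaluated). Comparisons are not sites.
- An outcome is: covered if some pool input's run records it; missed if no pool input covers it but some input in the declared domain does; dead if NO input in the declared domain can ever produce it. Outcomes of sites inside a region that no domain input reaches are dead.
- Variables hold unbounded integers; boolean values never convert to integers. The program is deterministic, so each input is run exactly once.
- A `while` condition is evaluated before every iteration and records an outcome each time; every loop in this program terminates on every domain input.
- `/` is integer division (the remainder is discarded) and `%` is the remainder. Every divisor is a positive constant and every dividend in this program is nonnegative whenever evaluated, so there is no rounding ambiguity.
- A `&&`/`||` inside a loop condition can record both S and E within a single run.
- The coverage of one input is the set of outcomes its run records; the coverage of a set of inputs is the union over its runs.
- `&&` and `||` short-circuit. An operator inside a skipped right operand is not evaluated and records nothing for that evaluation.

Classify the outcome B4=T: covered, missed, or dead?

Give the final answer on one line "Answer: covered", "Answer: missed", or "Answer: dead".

B4=T is recorded by pool input(s) 9 -> covered

Answer: covered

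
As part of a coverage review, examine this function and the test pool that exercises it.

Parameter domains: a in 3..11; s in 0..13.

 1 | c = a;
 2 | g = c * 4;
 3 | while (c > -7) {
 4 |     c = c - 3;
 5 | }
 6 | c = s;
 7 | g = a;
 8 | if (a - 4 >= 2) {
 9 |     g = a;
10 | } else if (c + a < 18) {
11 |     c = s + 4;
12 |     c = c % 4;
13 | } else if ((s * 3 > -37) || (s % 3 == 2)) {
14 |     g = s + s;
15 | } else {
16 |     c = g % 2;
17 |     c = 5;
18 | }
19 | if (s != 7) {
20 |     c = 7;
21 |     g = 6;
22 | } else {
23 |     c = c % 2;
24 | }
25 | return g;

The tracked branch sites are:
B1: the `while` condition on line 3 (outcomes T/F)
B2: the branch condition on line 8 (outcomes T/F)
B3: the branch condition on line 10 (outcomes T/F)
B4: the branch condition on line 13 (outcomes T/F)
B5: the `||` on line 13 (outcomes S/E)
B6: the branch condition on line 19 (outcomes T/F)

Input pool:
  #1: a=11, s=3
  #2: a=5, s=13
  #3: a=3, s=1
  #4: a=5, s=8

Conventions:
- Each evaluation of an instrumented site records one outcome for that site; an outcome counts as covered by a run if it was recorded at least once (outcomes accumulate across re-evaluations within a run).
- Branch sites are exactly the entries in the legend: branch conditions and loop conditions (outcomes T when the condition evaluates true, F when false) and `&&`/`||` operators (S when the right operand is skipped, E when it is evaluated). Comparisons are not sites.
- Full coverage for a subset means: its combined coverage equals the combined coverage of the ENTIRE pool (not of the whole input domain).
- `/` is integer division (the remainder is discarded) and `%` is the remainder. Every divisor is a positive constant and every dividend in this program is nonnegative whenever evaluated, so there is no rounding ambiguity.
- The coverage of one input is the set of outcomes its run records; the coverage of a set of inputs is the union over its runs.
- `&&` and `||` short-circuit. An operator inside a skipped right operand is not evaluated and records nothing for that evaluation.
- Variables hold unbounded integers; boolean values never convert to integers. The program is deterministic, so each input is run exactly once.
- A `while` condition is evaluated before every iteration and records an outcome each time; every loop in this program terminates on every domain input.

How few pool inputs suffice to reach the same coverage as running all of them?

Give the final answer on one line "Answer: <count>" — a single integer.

input #1, a=11, s=3: outcomes B1=T, B1=F, B2=T, B6=T
input #2, a=5, s=13: outcomes B1=T, B1=F, B2=F, B3=F, B4=T, B5=S, B6=T
input #3, a=3, s=1: outcomes B1=T, B1=F, B2=F, B3=T, B6=T
input #4, a=5, s=8: outcomes B1=T, B1=F, B2=F, B3=T, B6=T
union over all inputs: B1=T, B1=F, B2=T, B2=F, B3=T, B3=F, B4=T, B5=S, B6=T (9 outcomes)
size 1 is not enough: best union over all size-1 subsets is 7/9
size 2 is not enough: best union over all size-2 subsets is 8/9
size 3: inputs {1, 2, 3} cover all 9 outcomes, and no lexicographically smaller subset of this size does

Answer: 3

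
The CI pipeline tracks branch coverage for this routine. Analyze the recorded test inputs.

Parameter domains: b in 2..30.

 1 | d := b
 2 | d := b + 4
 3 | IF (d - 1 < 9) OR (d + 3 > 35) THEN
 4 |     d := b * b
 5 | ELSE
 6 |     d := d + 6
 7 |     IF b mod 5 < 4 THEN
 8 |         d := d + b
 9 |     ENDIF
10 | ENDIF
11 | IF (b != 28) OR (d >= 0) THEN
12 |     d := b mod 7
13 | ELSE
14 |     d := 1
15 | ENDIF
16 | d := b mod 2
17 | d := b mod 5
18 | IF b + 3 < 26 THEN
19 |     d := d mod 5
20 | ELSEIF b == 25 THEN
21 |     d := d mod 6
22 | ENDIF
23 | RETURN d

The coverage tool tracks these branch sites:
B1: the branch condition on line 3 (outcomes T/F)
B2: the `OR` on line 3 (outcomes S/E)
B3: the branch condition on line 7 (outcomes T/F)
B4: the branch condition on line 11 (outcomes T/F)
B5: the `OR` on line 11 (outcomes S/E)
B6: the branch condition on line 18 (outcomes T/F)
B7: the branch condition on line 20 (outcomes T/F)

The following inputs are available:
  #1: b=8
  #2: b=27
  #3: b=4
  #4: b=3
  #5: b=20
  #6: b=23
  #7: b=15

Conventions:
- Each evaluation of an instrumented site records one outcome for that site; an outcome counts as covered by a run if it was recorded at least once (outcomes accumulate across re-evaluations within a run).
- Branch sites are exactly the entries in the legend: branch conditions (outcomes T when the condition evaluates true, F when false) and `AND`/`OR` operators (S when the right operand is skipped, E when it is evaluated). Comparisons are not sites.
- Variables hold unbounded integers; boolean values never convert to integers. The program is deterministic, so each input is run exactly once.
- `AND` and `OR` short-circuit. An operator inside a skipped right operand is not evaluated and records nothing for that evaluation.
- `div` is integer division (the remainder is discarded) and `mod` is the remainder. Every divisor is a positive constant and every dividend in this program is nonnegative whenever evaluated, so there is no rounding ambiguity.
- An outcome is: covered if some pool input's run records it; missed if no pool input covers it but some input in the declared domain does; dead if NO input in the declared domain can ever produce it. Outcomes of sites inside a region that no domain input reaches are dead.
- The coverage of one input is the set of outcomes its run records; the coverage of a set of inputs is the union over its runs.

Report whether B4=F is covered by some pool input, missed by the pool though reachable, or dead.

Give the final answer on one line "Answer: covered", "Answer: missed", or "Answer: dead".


no pool input records B4=F
checking all 29 inputs in the declared domain: B4=F is never recorded -> dead
Answer: dead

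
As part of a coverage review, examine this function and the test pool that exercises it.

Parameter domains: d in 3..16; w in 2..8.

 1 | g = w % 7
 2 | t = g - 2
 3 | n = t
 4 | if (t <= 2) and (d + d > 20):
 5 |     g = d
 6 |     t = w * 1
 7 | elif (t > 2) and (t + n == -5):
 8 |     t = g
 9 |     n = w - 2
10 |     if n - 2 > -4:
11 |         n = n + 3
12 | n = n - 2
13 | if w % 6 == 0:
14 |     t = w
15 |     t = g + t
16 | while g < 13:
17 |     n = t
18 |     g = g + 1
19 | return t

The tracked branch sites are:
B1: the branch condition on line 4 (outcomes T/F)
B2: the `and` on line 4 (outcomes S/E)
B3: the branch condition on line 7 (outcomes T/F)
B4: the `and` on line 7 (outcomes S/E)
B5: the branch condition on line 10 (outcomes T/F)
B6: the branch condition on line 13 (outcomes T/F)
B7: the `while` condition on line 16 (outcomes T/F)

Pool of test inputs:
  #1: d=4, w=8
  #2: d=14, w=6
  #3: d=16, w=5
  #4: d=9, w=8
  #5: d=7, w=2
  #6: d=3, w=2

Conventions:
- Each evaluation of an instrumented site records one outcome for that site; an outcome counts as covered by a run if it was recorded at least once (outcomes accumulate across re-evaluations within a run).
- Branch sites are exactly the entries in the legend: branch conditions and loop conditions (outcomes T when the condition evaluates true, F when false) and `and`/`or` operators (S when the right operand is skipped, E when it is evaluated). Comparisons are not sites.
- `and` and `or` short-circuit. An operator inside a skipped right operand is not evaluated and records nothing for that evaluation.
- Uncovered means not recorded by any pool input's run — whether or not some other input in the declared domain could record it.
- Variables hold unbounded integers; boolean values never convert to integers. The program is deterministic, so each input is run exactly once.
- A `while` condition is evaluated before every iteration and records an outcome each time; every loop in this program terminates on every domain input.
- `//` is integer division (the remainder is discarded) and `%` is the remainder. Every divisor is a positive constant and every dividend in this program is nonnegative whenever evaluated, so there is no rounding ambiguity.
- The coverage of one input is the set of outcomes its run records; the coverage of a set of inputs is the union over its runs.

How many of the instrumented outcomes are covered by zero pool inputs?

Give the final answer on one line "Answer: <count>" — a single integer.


run #1 (d=4, w=8) runs B2->E, B1->F, B4->S, B3->F, B6->F, B7->T, B7->T, B7->T, B7->T, B7->T, B7->T, B7->T, B7->T, B7->T, ...; records B1=F, B2=E, B3=F, B4=S, B6=F, B7=T, B7=F
run #2 (d=14, w=6) runs B2->S, B1->F, B4->E, B3->F, B6->T, B7->T, B7->T, B7->T, B7->T, B7->T, B7->T, B7->T, B7->F; records B1=F, B2=S, B3=F, B4=E, B6=T, B7=T, B7=F
run #3 (d=16, w=5) runs B2->S, B1->F, B4->E, B3->F, B6->F, B7->T, B7->T, B7->T, B7->T, B7->T, B7->T, B7->T, B7->T, B7->F; records B1=F, B2=S, B3=F, B4=E, B6=F, B7=T, B7=F
run #4 (d=9, w=8) runs B2->E, B1->F, B4->S, B3->F, B6->F, B7->T, B7->T, B7->T, B7->T, B7->T, B7->T, B7->T, B7->T, B7->T, ...; records B1=F, B2=E, B3=F, B4=S, B6=F, B7=T, B7=F
run #5 (d=7, w=2) runs B2->E, B1->F, B4->S, B3->F, B6->F, B7->T, B7->T, B7->T, B7->T, B7->T, B7->T, B7->T, B7->T, B7->T, ...; records B1=F, B2=E, B3=F, B4=S, B6=F, B7=T, B7=F
run #6 (d=3, w=2) runs B2->E, B1->F, B4->S, B3->F, B6->F, B7->T, B7->T, B7->T, B7->T, B7->T, B7->T, B7->T, B7->T, B7->T, ...; records B1=F, B2=E, B3=F, B4=S, B6=F, B7=T, B7=F
union over the pool: B1=F, B2=S, B2=E, B3=F, B4=S, B4=E, B6=T, B6=F, B7=T, B7=F
uncovered (4 of 14): B1=T, B3=T, B5=T, B5=F
Answer: 4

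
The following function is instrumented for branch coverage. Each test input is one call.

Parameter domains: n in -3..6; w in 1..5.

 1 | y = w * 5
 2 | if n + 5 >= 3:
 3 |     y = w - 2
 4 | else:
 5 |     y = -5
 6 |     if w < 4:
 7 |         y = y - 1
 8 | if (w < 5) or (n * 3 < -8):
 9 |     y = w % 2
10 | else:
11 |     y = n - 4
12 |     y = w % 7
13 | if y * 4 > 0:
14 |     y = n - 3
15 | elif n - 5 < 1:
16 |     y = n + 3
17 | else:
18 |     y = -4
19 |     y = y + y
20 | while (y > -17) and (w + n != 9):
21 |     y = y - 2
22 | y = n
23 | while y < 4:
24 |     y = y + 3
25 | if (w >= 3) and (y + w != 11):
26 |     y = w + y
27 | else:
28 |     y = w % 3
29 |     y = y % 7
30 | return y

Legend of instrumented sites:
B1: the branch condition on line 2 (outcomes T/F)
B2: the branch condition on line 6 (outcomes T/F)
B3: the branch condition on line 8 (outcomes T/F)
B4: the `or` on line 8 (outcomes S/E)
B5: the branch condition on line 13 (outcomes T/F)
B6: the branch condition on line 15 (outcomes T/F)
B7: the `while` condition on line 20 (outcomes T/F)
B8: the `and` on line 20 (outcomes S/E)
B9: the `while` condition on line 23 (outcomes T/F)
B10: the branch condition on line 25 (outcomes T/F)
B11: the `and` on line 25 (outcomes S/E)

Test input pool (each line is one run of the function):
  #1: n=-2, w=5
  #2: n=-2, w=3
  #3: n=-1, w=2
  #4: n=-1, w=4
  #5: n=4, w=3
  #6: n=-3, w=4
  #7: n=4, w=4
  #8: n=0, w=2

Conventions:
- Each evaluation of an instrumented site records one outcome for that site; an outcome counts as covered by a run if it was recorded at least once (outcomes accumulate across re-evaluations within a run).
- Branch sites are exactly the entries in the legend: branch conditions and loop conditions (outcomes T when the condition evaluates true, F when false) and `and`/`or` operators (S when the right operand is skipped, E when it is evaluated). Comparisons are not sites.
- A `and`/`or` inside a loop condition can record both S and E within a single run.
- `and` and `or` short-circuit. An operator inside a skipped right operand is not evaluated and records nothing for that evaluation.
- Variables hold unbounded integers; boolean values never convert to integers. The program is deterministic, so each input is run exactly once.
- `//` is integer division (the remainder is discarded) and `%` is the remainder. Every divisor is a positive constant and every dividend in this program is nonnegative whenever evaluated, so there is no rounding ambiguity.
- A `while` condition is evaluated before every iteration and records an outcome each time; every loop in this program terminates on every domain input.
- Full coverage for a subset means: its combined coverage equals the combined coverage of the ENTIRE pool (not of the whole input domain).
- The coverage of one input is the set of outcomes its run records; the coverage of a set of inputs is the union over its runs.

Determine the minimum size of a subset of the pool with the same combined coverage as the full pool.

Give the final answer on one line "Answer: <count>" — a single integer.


run #1 (n=-2, w=5) runs B1->T, B4->E, B3->F, B5->T, B8->E, B7->T, B8->E, B7->T, B8->E, B7->T, B8->E, B7->T, B8->E, B7->T, ...; records B1=T, B3=F, B4=E, B5=T, B7=T, B7=F, B8=S, B8=E, B9=T, B9=F, B10=T, B11=E
run #2 (n=-2, w=3) runs B1->T, B4->S, B3->T, B5->T, B8->E, B7->T, B8->E, B7->T, B8->E, B7->T, B8->E, B7->T, B8->E, B7->T, ...; records B1=T, B3=T, B4=S, B5=T, B7=T, B7=F, B8=S, B8=E, B9=T, B9=F, B10=T, B11=E
run #3 (n=-1, w=2) runs B1->T, B4->S, B3->T, B5->F, B6->T, B8->E, B7->T, B8->E, B7->T, B8->E, B7->T, B8->E, B7->T, B8->E, ...; records B1=T, B3=T, B4=S, B5=F, B6=T, B7=T, B7=F, B8=S, B8=E, B9=T, B9=F, B10=F, B11=S
run #4 (n=-1, w=4) runs B1->T, B4->S, B3->T, B5->F, B6->T, B8->E, B7->T, B8->E, B7->T, B8->E, B7->T, B8->E, B7->T, B8->E, ...; records B1=T, B3=T, B4=S, B5=F, B6=T, B7=T, B7=F, B8=S, B8=E, B9=T, B9=F, B10=T, B11=E
run #5 (n=4, w=3) runs B1->T, B4->S, B3->T, B5->T, B8->E, B7->T, B8->E, B7->T, B8->E, B7->T, B8->E, B7->T, B8->E, B7->T, ...; records B1=T, B3=T, B4=S, B5=T, B7=T, B7=F, B8=S, B8=E, B9=F, B10=T, B11=E
run #6 (n=-3, w=4) runs B1->F, B2->F, B4->S, B3->T, B5->F, B6->T, B8->E, B7->T, B8->E, B7->T, B8->E, B7->T, B8->E, B7->T, ...; records B1=F, B2=F, B3=T, B4=S, B5=F, B6=T, B7=T, B7=F, B8=S, B8=E, B9=T, B9=F, B10=T, B11=E
run #7 (n=4, w=4) runs B1->T, B4->S, B3->T, B5->F, B6->T, B8->E, B7->T, B8->E, B7->T, B8->E, B7->T, B8->E, B7->T, B8->E, ...; records B1=T, B3=T, B4=S, B5=F, B6=T, B7=T, B7=F, B8=S, B8=E, B9=F, B10=T, B11=E
run #8 (n=0, w=2) runs B1->T, B4->S, B3->T, B5->F, B6->T, B8->E, B7->T, B8->E, B7->T, B8->E, B7->T, B8->E, B7->T, B8->E, ...; records B1=T, B3=T, B4=S, B5=F, B6=T, B7=T, B7=F, B8=S, B8=E, B9=T, B9=F, B10=F, B11=S
union over all inputs: B1=T, B1=F, B2=F, B3=T, B3=F, B4=S, B4=E, B5=T, B5=F, B6=T, B7=T, B7=F, B8=S, B8=E, B9=T, B9=F, B10=T, B10=F, B11=S, B11=E (20 outcomes)
no size-1 subset reaches all 20 outcomes (best union: 14/20)
no size-2 subset reaches all 20 outcomes (best union: 18/20)
inputs {1, 3, 6} (size 3) cover everything; no size-3 subset with a lexicographically smaller index list covers all 20
Answer: 3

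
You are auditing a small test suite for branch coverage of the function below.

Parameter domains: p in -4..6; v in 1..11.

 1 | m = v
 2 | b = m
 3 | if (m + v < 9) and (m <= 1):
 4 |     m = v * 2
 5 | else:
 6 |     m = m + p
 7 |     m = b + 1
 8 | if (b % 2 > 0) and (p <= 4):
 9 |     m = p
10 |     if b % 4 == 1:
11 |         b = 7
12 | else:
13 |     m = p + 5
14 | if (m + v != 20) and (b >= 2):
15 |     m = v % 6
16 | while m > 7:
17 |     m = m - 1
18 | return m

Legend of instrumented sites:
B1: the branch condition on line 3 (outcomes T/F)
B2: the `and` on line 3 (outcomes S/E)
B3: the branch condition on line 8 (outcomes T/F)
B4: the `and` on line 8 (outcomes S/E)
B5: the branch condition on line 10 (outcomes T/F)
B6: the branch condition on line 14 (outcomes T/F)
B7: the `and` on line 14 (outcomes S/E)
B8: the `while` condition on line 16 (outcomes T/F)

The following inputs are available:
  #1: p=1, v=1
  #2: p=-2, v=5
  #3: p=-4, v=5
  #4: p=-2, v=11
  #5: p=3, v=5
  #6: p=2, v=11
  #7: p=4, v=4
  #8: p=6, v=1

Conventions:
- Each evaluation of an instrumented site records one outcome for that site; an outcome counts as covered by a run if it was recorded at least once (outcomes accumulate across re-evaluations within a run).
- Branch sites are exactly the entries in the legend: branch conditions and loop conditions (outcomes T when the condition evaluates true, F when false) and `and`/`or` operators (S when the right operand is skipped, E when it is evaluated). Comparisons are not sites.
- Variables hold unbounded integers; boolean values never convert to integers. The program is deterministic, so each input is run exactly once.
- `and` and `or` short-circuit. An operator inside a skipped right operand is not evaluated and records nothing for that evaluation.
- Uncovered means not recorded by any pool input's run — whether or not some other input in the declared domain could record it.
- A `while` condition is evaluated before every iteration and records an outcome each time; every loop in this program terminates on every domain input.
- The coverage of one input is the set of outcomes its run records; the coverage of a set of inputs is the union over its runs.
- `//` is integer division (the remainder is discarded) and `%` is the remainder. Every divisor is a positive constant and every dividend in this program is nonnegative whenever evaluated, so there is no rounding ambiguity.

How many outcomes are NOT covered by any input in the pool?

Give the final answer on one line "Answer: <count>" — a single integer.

test 1 (p=1, v=1) fires B2->E, B1->T, B4->E, B3->T, B5->T, B7->E, B6->T, B8->F; hits B1=T, B2=E, B3=T, B4=E, B5=T, B6=T, B7=E, B8=F
test 2 (p=-2, v=5) fires B2->S, B1->F, B4->E, B3->T, B5->T, B7->E, B6->T, B8->F; hits B1=F, B2=S, B3=T, B4=E, B5=T, B6=T, B7=E, B8=F
test 3 (p=-4, v=5) fires B2->S, B1->F, B4->E, B3->T, B5->T, B7->E, B6->T, B8->F; hits B1=F, B2=S, B3=T, B4=E, B5=T, B6=T, B7=E, B8=F
test 4 (p=-2, v=11) fires B2->S, B1->F, B4->E, B3->T, B5->F, B7->E, B6->T, B8->F; hits B1=F, B2=S, B3=T, B4=E, B5=F, B6=T, B7=E, B8=F
test 5 (p=3, v=5) fires B2->S, B1->F, B4->E, B3->T, B5->T, B7->E, B6->T, B8->F; hits B1=F, B2=S, B3=T, B4=E, B5=T, B6=T, B7=E, B8=F
test 6 (p=2, v=11) fires B2->S, B1->F, B4->E, B3->T, B5->F, B7->E, B6->T, B8->F; hits B1=F, B2=S, B3=T, B4=E, B5=F, B6=T, B7=E, B8=F
test 7 (p=4, v=4) fires B2->E, B1->F, B4->S, B3->F, B7->E, B6->T, B8->F; hits B1=F, B2=E, B3=F, B4=S, B6=T, B7=E, B8=F
test 8 (p=6, v=1) fires B2->E, B1->T, B4->E, B3->F, B7->E, B6->F, B8->T, B8->T, B8->T, B8->T, B8->F; hits B1=T, B2=E, B3=F, B4=E, B6=F, B7=E, B8=T, B8=F
union over the pool: B1=T, B1=F, B2=S, B2=E, B3=T, B3=F, B4=S, B4=E, B5=T, B5=F, B6=T, B6=F, B7=E, B8=T, B8=F
uncovered (1 of 16): B7=S

Answer: 1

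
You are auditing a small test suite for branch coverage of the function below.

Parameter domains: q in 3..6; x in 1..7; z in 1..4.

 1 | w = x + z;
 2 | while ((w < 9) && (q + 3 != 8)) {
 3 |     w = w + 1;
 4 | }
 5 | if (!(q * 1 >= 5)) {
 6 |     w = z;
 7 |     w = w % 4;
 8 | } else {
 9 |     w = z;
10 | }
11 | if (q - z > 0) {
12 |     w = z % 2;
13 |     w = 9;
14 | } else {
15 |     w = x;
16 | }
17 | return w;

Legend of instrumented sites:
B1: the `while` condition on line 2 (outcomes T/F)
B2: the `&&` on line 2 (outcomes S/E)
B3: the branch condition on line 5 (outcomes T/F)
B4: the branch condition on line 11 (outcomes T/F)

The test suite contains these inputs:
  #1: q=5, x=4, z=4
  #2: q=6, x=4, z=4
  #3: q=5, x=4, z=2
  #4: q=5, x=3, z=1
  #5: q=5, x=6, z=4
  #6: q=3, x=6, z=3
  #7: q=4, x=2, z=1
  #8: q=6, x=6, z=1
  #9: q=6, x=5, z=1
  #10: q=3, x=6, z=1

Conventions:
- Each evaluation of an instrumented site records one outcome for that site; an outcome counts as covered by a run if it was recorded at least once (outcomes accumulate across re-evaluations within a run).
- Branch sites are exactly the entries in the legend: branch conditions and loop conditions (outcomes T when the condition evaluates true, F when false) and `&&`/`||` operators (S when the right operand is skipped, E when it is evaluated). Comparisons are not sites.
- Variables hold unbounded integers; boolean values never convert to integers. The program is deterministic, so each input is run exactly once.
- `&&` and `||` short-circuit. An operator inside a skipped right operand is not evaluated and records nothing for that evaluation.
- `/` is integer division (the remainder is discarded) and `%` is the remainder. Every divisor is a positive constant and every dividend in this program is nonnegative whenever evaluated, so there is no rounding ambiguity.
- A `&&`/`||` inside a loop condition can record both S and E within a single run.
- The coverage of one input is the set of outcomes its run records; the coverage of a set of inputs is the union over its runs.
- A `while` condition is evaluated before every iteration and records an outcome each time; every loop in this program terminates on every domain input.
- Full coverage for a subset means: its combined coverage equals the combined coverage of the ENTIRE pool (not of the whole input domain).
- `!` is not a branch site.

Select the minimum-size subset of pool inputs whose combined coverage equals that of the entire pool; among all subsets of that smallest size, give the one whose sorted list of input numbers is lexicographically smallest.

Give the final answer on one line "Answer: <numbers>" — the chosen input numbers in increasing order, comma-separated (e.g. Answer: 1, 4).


input #1 (q=5, x=4, z=4): events B2->E, B1->F, B3->F, B4->T; covers B1=F, B2=E, B3=F, B4=T
input #2 (q=6, x=4, z=4): events B2->E, B1->T, B2->S, B1->F, B3->F, B4->T; covers B1=T, B1=F, B2=S, B2=E, B3=F, B4=T
input #3 (q=5, x=4, z=2): events B2->E, B1->F, B3->F, B4->T; covers B1=F, B2=E, B3=F, B4=T
input #4 (q=5, x=3, z=1): events B2->E, B1->F, B3->F, B4->T; covers B1=F, B2=E, B3=F, B4=T
input #5 (q=5, x=6, z=4): events B2->S, B1->F, B3->F, B4->T; covers B1=F, B2=S, B3=F, B4=T
input #6 (q=3, x=6, z=3): events B2->S, B1->F, B3->T, B4->F; covers B1=F, B2=S, B3=T, B4=F
input #7 (q=4, x=2, z=1): events B2->E, B1->T, B2->E, B1->T, B2->E, B1->T, B2->E, B1->T, B2->E, B1->T, B2->E, B1->T, B2->S, B1->F, ...; covers B1=T, B1=F, B2=S, B2=E, B3=T, B4=T
input #8 (q=6, x=6, z=1): events B2->E, B1->T, B2->E, B1->T, B2->S, B1->F, B3->F, B4->T; covers B1=T, B1=F, B2=S, B2=E, B3=F, B4=T
input #9 (q=6, x=5, z=1): events B2->E, B1->T, B2->E, B1->T, B2->E, B1->T, B2->S, B1->F, B3->F, B4->T; covers B1=T, B1=F, B2=S, B2=E, B3=F, B4=T
input #10 (q=3, x=6, z=1): events B2->E, B1->T, B2->E, B1->T, B2->S, B1->F, B3->T, B4->T; covers B1=T, B1=F, B2=S, B2=E, B3=T, B4=T
union over all inputs: B1=T, B1=F, B2=S, B2=E, B3=T, B3=F, B4=T, B4=F (8 outcomes)
size 1 is not enough: best union over all size-1 subsets is 6/8
size 2: inputs {2, 6} cover all 8 outcomes, and no lexicographically smaller subset of this size does
Answer: 2, 6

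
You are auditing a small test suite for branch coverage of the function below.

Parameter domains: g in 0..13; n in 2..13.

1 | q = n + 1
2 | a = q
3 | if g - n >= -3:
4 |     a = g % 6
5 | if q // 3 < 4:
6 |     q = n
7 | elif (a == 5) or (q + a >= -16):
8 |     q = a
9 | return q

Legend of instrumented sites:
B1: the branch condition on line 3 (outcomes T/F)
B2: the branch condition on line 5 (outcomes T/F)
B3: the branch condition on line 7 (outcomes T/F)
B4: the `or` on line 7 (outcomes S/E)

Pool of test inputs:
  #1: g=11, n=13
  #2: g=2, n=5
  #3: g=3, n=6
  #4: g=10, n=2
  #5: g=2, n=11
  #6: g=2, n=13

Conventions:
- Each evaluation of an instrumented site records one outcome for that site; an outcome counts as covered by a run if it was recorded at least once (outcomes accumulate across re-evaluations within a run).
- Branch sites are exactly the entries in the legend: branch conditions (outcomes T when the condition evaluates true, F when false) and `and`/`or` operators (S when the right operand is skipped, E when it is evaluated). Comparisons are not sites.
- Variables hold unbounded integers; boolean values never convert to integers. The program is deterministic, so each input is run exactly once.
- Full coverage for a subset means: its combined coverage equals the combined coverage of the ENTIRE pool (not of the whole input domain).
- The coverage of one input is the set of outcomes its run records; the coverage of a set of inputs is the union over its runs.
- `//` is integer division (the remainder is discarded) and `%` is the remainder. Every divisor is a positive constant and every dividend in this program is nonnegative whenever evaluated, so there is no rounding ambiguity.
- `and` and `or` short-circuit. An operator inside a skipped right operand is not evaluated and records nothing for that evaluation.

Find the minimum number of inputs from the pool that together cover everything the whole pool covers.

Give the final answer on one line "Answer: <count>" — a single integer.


input #1 (g=11, n=13): events B1->T, B2->F, B4->S, B3->T; covers B1=T, B2=F, B3=T, B4=S
input #2 (g=2, n=5): events B1->T, B2->T; covers B1=T, B2=T
input #3 (g=3, n=6): events B1->T, B2->T; covers B1=T, B2=T
input #4 (g=10, n=2): events B1->T, B2->T; covers B1=T, B2=T
input #5 (g=2, n=11): events B1->F, B2->F, B4->E, B3->T; covers B1=F, B2=F, B3=T, B4=E
input #6 (g=2, n=13): events B1->F, B2->F, B4->E, B3->T; covers B1=F, B2=F, B3=T, B4=E
the full pool covers 7 outcomes: B1=T, B1=F, B2=T, B2=F, B3=T, B4=S, B4=E
size 1 is not enough: best union over all size-1 subsets is 4/7
size 2 is not enough: best union over all size-2 subsets is 6/7
size 3: inputs {1, 2, 5} cover all 7 outcomes, and no lexicographically smaller subset of this size does
Answer: 3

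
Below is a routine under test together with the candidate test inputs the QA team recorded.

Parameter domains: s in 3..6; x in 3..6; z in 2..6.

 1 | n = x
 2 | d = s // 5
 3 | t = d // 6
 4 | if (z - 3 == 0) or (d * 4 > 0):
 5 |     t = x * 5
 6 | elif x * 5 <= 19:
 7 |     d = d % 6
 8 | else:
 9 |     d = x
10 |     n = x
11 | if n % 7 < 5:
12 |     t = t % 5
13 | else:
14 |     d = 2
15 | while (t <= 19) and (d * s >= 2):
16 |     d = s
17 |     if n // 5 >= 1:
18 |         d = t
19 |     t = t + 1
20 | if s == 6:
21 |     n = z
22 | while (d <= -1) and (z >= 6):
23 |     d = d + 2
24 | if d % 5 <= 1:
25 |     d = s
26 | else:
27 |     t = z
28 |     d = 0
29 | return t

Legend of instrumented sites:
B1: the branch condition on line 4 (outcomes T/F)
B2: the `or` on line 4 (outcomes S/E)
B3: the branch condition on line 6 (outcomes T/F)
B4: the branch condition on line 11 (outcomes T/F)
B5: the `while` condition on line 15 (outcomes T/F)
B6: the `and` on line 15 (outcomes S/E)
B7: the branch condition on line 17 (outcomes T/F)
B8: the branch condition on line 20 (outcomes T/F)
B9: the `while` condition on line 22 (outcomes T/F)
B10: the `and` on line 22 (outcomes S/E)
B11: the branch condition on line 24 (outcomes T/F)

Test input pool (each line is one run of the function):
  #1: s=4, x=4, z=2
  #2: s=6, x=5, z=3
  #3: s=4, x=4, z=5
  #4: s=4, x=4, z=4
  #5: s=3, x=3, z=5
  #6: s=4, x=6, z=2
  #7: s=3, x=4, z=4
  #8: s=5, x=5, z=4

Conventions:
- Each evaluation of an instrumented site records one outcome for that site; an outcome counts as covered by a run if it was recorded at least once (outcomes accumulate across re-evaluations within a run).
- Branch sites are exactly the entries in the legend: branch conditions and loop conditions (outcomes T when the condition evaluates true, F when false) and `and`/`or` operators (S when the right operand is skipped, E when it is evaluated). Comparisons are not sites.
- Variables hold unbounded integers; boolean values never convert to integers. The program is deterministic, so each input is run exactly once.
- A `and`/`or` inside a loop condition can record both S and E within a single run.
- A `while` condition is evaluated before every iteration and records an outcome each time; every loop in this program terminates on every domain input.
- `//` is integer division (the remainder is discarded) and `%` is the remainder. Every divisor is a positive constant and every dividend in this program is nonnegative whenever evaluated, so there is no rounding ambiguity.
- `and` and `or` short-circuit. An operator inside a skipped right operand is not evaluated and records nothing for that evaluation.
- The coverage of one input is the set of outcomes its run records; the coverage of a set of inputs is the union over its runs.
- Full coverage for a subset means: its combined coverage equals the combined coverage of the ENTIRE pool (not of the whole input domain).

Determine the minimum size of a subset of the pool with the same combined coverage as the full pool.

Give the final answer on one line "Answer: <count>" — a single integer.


run #1 (s=4, x=4, z=2) runs B2->E, B1->F, B3->F, B4->T, B6->E, B5->T, B7->F, B6->E, B5->T, B7->F, B6->E, B5->T, B7->F, B6->E, ...; records B1=F, B2=E, B3=F, B4=T, B5=T, B5=F, B6=S, B6=E, B7=F, B8=F, B9=F, B10=S, B11=F
run #2 (s=6, x=5, z=3) runs B2->S, B1->T, B4->F, B6->S, B5->F, B8->T, B10->S, B9->F, B11->F; records B1=T, B2=S, B4=F, B5=F, B6=S, B8=T, B9=F, B10=S, B11=F
run #3 (s=4, x=4, z=5) runs B2->E, B1->F, B3->F, B4->T, B6->E, B5->T, B7->F, B6->E, B5->T, B7->F, B6->E, B5->T, B7->F, B6->E, ...; records B1=F, B2=E, B3=F, B4=T, B5=T, B5=F, B6=S, B6=E, B7=F, B8=F, B9=F, B10=S, B11=F
run #4 (s=4, x=4, z=4) runs B2->E, B1->F, B3->F, B4->T, B6->E, B5->T, B7->F, B6->E, B5->T, B7->F, B6->E, B5->T, B7->F, B6->E, ...; records B1=F, B2=E, B3=F, B4=T, B5=T, B5=F, B6=S, B6=E, B7=F, B8=F, B9=F, B10=S, B11=F
run #5 (s=3, x=3, z=5) runs B2->E, B1->F, B3->T, B4->T, B6->E, B5->F, B8->F, B10->S, B9->F, B11->T; records B1=F, B2=E, B3=T, B4=T, B5=F, B6=E, B8=F, B9=F, B10=S, B11=T
run #6 (s=4, x=6, z=2) runs B2->E, B1->F, B3->F, B4->F, B6->E, B5->T, B7->T, B6->E, B5->F, B8->F, B10->S, B9->F, B11->T; records B1=F, B2=E, B3=F, B4=F, B5=T, B5=F, B6=E, B7=T, B8=F, B9=F, B10=S, B11=T
run #7 (s=3, x=4, z=4) runs B2->E, B1->F, B3->F, B4->T, B6->E, B5->T, B7->F, B6->E, B5->T, B7->F, B6->E, B5->T, B7->F, B6->E, ...; records B1=F, B2=E, B3=F, B4=T, B5=T, B5=F, B6=S, B6=E, B7=F, B8=F, B9=F, B10=S, B11=F
run #8 (s=5, x=5, z=4) runs B2->E, B1->T, B4->F, B6->S, B5->F, B8->F, B10->S, B9->F, B11->F; records B1=T, B2=E, B4=F, B5=F, B6=S, B8=F, B9=F, B10=S, B11=F
together the pool reaches 20 outcomes: B1=T, B1=F, B2=S, B2=E, B3=T, B3=F, B4=T, B4=F, B5=T, B5=F, B6=S, B6=E, B7=T, B7=F, B8=T, B8=F, B9=F, B10=S, B11=T, B11=F
checked all size-1 subsets: none covers 20 outcomes (max 13/20)
checked all size-2 subsets: none covers 20 outcomes (max 17/20)
checked all size-3 subsets: none covers 20 outcomes (max 19/20)
at size 4, {1, 2, 5, 6} reaches all 20 outcomes; every lexicographically earlier size-4 subset fails
Answer: 4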